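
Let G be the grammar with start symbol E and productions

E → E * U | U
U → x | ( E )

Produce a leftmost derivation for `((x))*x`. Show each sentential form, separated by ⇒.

E ⇒ E*U ⇒ U*U ⇒ (E)*U ⇒ (U)*U ⇒ ((E))*U ⇒ ((U))*U ⇒ ((x))*U ⇒ ((x))*x

E ⇒ E*U   [E → E * U]
E*U ⇒ U*U   [E → U]
U*U ⇒ (E)*U   [U → ( E )]
(E)*U ⇒ (U)*U   [E → U]
(U)*U ⇒ ((E))*U   [U → ( E )]
((E))*U ⇒ ((U))*U   [E → U]
((U))*U ⇒ ((x))*U   [U → x]
((x))*U ⇒ ((x))*x   [U → x]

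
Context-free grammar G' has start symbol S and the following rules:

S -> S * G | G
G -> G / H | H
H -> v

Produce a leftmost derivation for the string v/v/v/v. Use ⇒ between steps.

S ⇒ G ⇒ G/H ⇒ G/H/H ⇒ G/H/H/H ⇒ H/H/H/H ⇒ v/H/H/H ⇒ v/v/H/H ⇒ v/v/v/H ⇒ v/v/v/v

S ⇒ G   [S -> G]
G ⇒ G/H   [G -> G / H]
G/H ⇒ G/H/H   [G -> G / H]
G/H/H ⇒ G/H/H/H   [G -> G / H]
G/H/H/H ⇒ H/H/H/H   [G -> H]
H/H/H/H ⇒ v/H/H/H   [H -> v]
v/H/H/H ⇒ v/v/H/H   [H -> v]
v/v/H/H ⇒ v/v/v/H   [H -> v]
v/v/v/H ⇒ v/v/v/v   [H -> v]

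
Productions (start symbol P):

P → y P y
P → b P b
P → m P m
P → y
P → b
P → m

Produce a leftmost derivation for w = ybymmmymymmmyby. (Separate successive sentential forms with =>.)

P => yPy   [P → y P y]
yPy => ybPby   [P → b P b]
ybPby => ybyPyby   [P → y P y]
ybyPyby => ybymPmyby   [P → m P m]
ybymPmyby => ybymmPmmyby   [P → m P m]
ybymmPmmyby => ybymmmPmmmyby   [P → m P m]
ybymmmPmmmyby => ybymmmyPymmmyby   [P → y P y]
ybymmmyPymmmyby => ybymmmymymmmyby   [P → m]

P => yPy => ybPby => ybyPyby => ybymPmyby => ybymmPmmyby => ybymmmPmmmyby => ybymmmyPymmmyby => ybymmmymymmmyby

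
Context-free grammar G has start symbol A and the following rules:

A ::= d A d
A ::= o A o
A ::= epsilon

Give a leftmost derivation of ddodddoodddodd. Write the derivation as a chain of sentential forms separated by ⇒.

A ⇒ dAd ⇒ ddAdd ⇒ ddoAodd ⇒ ddodAdodd ⇒ ddoddAddodd ⇒ ddodddAdddodd ⇒ ddodddoAodddodd ⇒ ddodddoodddodd

A ⇒ dAd   [A ::= d A d]
dAd ⇒ ddAdd   [A ::= d A d]
ddAdd ⇒ ddoAodd   [A ::= o A o]
ddoAodd ⇒ ddodAdodd   [A ::= d A d]
ddodAdodd ⇒ ddoddAddodd   [A ::= d A d]
ddoddAddodd ⇒ ddodddAdddodd   [A ::= d A d]
ddodddAdddodd ⇒ ddodddoAodddodd   [A ::= o A o]
ddodddoAodddodd ⇒ ddodddoodddodd   [A ::= epsilon]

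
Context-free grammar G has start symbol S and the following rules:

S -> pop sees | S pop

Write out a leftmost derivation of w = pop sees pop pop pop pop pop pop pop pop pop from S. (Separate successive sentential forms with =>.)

S => S pop => S pop pop => S pop pop pop => S pop pop pop pop => S pop pop pop pop pop => S pop pop pop pop pop pop => S pop pop pop pop pop pop pop => S pop pop pop pop pop pop pop pop => S pop pop pop pop pop pop pop pop pop => pop sees pop pop pop pop pop pop pop pop pop

S => S pop   [S -> S pop]
S pop => S pop pop   [S -> S pop]
S pop pop => S pop pop pop   [S -> S pop]
S pop pop pop => S pop pop pop pop   [S -> S pop]
S pop pop pop pop => S pop pop pop pop pop   [S -> S pop]
S pop pop pop pop pop => S pop pop pop pop pop pop   [S -> S pop]
S pop pop pop pop pop pop => S pop pop pop pop pop pop pop   [S -> S pop]
S pop pop pop pop pop pop pop => S pop pop pop pop pop pop pop pop   [S -> S pop]
S pop pop pop pop pop pop pop pop => S pop pop pop pop pop pop pop pop pop   [S -> S pop]
S pop pop pop pop pop pop pop pop pop => pop sees pop pop pop pop pop pop pop pop pop   [S -> pop sees]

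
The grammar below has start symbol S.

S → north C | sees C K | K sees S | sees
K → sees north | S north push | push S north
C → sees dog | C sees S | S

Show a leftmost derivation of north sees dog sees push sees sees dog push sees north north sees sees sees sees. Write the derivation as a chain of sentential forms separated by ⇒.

S ⇒ north C ⇒ north C sees S ⇒ north C sees S sees S ⇒ north sees dog sees S sees S ⇒ north sees dog sees K sees S sees S ⇒ north sees dog sees push S north sees S sees S ⇒ north sees dog sees push sees C K north sees S sees S ⇒ north sees dog sees push sees sees dog K north sees S sees S ⇒ north sees dog sees push sees sees dog push S north north sees S sees S ⇒ north sees dog sees push sees sees dog push sees north north sees S sees S ⇒ north sees dog sees push sees sees dog push sees north north sees sees sees S ⇒ north sees dog sees push sees sees dog push sees north north sees sees sees sees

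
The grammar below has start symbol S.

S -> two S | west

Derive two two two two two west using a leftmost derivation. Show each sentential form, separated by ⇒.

S ⇒ two S   [S -> two S]
two S ⇒ two two S   [S -> two S]
two two S ⇒ two two two S   [S -> two S]
two two two S ⇒ two two two two S   [S -> two S]
two two two two S ⇒ two two two two two S   [S -> two S]
two two two two two S ⇒ two two two two two west   [S -> west]

S ⇒ two S ⇒ two two S ⇒ two two two S ⇒ two two two two S ⇒ two two two two two S ⇒ two two two two two west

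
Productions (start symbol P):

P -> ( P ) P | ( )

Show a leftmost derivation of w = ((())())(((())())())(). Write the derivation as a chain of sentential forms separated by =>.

P=>(P)P=>((P)P)P=>((())P)P=>((())())P=>((())())(P)P=>((())())((P)P)P=>((())())(((P)P)P)P=>((())())(((())P)P)P=>((())())(((())())P)P=>((())())(((())())())P=>((())())(((())())())()

P => (P)P   [P -> ( P ) P]
(P)P => ((P)P)P   [P -> ( P ) P]
((P)P)P => ((())P)P   [P -> ( )]
((())P)P => ((())())P   [P -> ( )]
((())())P => ((())())(P)P   [P -> ( P ) P]
((())())(P)P => ((())())((P)P)P   [P -> ( P ) P]
((())())((P)P)P => ((())())(((P)P)P)P   [P -> ( P ) P]
((())())(((P)P)P)P => ((())())(((())P)P)P   [P -> ( )]
((())())(((())P)P)P => ((())())(((())())P)P   [P -> ( )]
((())())(((())())P)P => ((())())(((())())())P   [P -> ( )]
((())())(((())())())P => ((())())(((())())())()   [P -> ( )]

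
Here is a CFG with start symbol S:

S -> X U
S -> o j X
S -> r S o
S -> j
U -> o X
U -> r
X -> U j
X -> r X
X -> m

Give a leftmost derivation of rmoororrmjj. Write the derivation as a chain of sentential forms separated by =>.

S => XU   [S -> X U]
XU => rXU   [X -> r X]
rXU => rmU   [X -> m]
rmU => rmoX   [U -> o X]
rmoX => rmoUj   [X -> U j]
rmoUj => rmooXj   [U -> o X]
rmooXj => rmoorXj   [X -> r X]
rmoorXj => rmoorUjj   [X -> U j]
rmoorUjj => rmooroXjj   [U -> o X]
rmooroXjj => rmoororXjj   [X -> r X]
rmoororXjj => rmoororrXjj   [X -> r X]
rmoororrXjj => rmoororrmjj   [X -> m]

S => XU => rXU => rmU => rmoX => rmoUj => rmooXj => rmoorXj => rmoorUjj => rmooroXjj => rmoororXjj => rmoororrXjj => rmoororrmjj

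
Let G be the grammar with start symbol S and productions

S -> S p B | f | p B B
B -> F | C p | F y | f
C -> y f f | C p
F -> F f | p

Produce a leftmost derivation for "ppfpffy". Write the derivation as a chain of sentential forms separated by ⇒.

S ⇒ pBB   [S -> p B B]
pBB ⇒ pFB   [B -> F]
pFB ⇒ pFfB   [F -> F f]
pFfB ⇒ ppfB   [F -> p]
ppfB ⇒ ppfFy   [B -> F y]
ppfFy ⇒ ppfFfy   [F -> F f]
ppfFfy ⇒ ppfFffy   [F -> F f]
ppfFffy ⇒ ppfpffy   [F -> p]

S⇒pBB⇒pFB⇒pFfB⇒ppfB⇒ppfFy⇒ppfFfy⇒ppfFffy⇒ppfpffy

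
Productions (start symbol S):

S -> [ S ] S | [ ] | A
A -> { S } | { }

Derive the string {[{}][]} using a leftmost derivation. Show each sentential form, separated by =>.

S => A => {S} => {[S]S} => {[A]S} => {[{}]S} => {[{}][]}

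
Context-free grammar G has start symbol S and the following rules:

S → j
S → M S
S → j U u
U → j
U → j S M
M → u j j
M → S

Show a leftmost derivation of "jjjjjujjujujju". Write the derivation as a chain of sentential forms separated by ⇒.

S⇒jUu⇒jjSMu⇒jjMSMu⇒jjSSMu⇒jjjUuSMu⇒jjjjSMuSMu⇒jjjjjMuSMu⇒jjjjjujjuSMu⇒jjjjjujjujMu⇒jjjjjujjujujju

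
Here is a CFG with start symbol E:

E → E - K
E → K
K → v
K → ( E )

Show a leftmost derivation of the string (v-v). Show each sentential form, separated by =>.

E => K => (E) => (E-K) => (K-K) => (v-K) => (v-v)

E => K   [E → K]
K => (E)   [K → ( E )]
(E) => (E-K)   [E → E - K]
(E-K) => (K-K)   [E → K]
(K-K) => (v-K)   [K → v]
(v-K) => (v-v)   [K → v]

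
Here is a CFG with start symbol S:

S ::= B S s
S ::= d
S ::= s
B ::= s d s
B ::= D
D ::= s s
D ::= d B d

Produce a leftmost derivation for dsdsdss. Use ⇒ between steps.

S ⇒ BSs   [S ::= B S s]
BSs ⇒ DSs   [B ::= D]
DSs ⇒ dBdSs   [D ::= d B d]
dBdSs ⇒ dsdsdSs   [B ::= s d s]
dsdsdSs ⇒ dsdsdss   [S ::= s]

S ⇒ BSs ⇒ DSs ⇒ dBdSs ⇒ dsdsdSs ⇒ dsdsdss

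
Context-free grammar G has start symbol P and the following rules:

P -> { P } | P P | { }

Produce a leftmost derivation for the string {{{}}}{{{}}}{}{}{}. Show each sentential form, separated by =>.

P => PP => PPP => PPPP => {P}PPP => {{P}}PPP => {{{}}}PPP => {{{}}}PPPP => {{{}}}{P}PPP => {{{}}}{{P}}PPP => {{{}}}{{{}}}PPP => {{{}}}{{{}}}{}PP => {{{}}}{{{}}}{}{}P => {{{}}}{{{}}}{}{}{}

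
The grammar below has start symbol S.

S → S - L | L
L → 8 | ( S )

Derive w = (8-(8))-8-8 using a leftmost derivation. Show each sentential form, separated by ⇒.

S ⇒ S-L ⇒ S-L-L ⇒ L-L-L ⇒ (S)-L-L ⇒ (S-L)-L-L ⇒ (L-L)-L-L ⇒ (8-L)-L-L ⇒ (8-(S))-L-L ⇒ (8-(L))-L-L ⇒ (8-(8))-L-L ⇒ (8-(8))-8-L ⇒ (8-(8))-8-8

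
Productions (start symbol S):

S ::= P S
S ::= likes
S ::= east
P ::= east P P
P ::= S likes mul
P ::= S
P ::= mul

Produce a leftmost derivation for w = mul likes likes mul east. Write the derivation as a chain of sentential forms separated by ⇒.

S ⇒ P S ⇒ S likes mul S ⇒ P S likes mul S ⇒ mul S likes mul S ⇒ mul likes likes mul S ⇒ mul likes likes mul east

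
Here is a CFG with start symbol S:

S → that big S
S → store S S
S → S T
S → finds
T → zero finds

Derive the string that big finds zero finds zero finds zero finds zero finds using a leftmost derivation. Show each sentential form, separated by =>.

S => S T => S T T => S T T T => S T T T T => that big S T T T T => that big finds T T T T => that big finds zero finds T T T => that big finds zero finds zero finds T T => that big finds zero finds zero finds zero finds T => that big finds zero finds zero finds zero finds zero finds

S => S T   [S → S T]
S T => S T T   [S → S T]
S T T => S T T T   [S → S T]
S T T T => S T T T T   [S → S T]
S T T T T => that big S T T T T   [S → that big S]
that big S T T T T => that big finds T T T T   [S → finds]
that big finds T T T T => that big finds zero finds T T T   [T → zero finds]
that big finds zero finds T T T => that big finds zero finds zero finds T T   [T → zero finds]
that big finds zero finds zero finds T T => that big finds zero finds zero finds zero finds T   [T → zero finds]
that big finds zero finds zero finds zero finds T => that big finds zero finds zero finds zero finds zero finds   [T → zero finds]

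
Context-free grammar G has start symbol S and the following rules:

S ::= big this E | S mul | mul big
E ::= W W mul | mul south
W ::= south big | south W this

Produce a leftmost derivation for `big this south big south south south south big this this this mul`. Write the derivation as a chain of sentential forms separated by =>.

S => big this E => big this W W mul => big this south big W mul => big this south big south W this mul => big this south big south south W this this mul => big this south big south south south W this this this mul => big this south big south south south south big this this this mul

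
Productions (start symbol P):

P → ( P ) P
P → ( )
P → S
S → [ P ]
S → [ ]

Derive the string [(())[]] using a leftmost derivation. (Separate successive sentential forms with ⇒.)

P ⇒ S ⇒ [P] ⇒ [(P)P] ⇒ [(())P] ⇒ [(())S] ⇒ [(())[]]

P ⇒ S   [P → S]
S ⇒ [P]   [S → [ P ]]
[P] ⇒ [(P)P]   [P → ( P ) P]
[(P)P] ⇒ [(())P]   [P → ( )]
[(())P] ⇒ [(())S]   [P → S]
[(())S] ⇒ [(())[]]   [S → [ ]]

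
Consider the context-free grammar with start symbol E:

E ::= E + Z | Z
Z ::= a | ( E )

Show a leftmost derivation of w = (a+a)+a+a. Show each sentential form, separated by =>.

E => E+Z => E+Z+Z => Z+Z+Z => (E)+Z+Z => (E+Z)+Z+Z => (Z+Z)+Z+Z => (a+Z)+Z+Z => (a+a)+Z+Z => (a+a)+a+Z => (a+a)+a+a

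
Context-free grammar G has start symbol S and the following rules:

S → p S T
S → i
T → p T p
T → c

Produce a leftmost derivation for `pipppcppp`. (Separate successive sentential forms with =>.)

S => pST => piT => pipTp => pippTpp => pipppTppp => pipppcppp

S => pST   [S → p S T]
pST => piT   [S → i]
piT => pipTp   [T → p T p]
pipTp => pippTpp   [T → p T p]
pippTpp => pipppTppp   [T → p T p]
pipppTppp => pipppcppp   [T → c]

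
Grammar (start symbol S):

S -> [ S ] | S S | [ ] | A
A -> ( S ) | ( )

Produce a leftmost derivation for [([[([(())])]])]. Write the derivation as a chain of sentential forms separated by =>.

S=>[S]=>[A]=>[(S)]=>[([S])]=>[([[S]])]=>[([[A]])]=>[([[(S)]])]=>[([[([S])]])]=>[([[([A])]])]=>[([[([(S)])]])]=>[([[([(A)])]])]=>[([[([(())])]])]

S => [S]   [S -> [ S ]]
[S] => [A]   [S -> A]
[A] => [(S)]   [A -> ( S )]
[(S)] => [([S])]   [S -> [ S ]]
[([S])] => [([[S]])]   [S -> [ S ]]
[([[S]])] => [([[A]])]   [S -> A]
[([[A]])] => [([[(S)]])]   [A -> ( S )]
[([[(S)]])] => [([[([S])]])]   [S -> [ S ]]
[([[([S])]])] => [([[([A])]])]   [S -> A]
[([[([A])]])] => [([[([(S)])]])]   [A -> ( S )]
[([[([(S)])]])] => [([[([(A)])]])]   [S -> A]
[([[([(A)])]])] => [([[([(())])]])]   [A -> ( )]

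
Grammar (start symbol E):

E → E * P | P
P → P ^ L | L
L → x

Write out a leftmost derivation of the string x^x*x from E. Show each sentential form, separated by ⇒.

E ⇒ E*P   [E → E * P]
E*P ⇒ P*P   [E → P]
P*P ⇒ P^L*P   [P → P ^ L]
P^L*P ⇒ L^L*P   [P → L]
L^L*P ⇒ x^L*P   [L → x]
x^L*P ⇒ x^x*P   [L → x]
x^x*P ⇒ x^x*L   [P → L]
x^x*L ⇒ x^x*x   [L → x]

E ⇒ E*P ⇒ P*P ⇒ P^L*P ⇒ L^L*P ⇒ x^L*P ⇒ x^x*P ⇒ x^x*L ⇒ x^x*x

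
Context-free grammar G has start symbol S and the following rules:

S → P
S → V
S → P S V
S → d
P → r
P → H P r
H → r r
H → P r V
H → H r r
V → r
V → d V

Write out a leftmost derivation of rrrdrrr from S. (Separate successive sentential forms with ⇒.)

S ⇒ PSV ⇒ rSV ⇒ rPSVV ⇒ rrSVV ⇒ rrPSVVV ⇒ rrrSVVV ⇒ rrrdVVV ⇒ rrrdrVV ⇒ rrrdrrV ⇒ rrrdrrr

S ⇒ PSV   [S → P S V]
PSV ⇒ rSV   [P → r]
rSV ⇒ rPSVV   [S → P S V]
rPSVV ⇒ rrSVV   [P → r]
rrSVV ⇒ rrPSVVV   [S → P S V]
rrPSVVV ⇒ rrrSVVV   [P → r]
rrrSVVV ⇒ rrrdVVV   [S → d]
rrrdVVV ⇒ rrrdrVV   [V → r]
rrrdrVV ⇒ rrrdrrV   [V → r]
rrrdrrV ⇒ rrrdrrr   [V → r]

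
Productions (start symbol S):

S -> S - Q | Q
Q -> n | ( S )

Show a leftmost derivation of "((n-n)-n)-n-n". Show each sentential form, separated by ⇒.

S ⇒ S-Q ⇒ S-Q-Q ⇒ Q-Q-Q ⇒ (S)-Q-Q ⇒ (S-Q)-Q-Q ⇒ (Q-Q)-Q-Q ⇒ ((S)-Q)-Q-Q ⇒ ((S-Q)-Q)-Q-Q ⇒ ((Q-Q)-Q)-Q-Q ⇒ ((n-Q)-Q)-Q-Q ⇒ ((n-n)-Q)-Q-Q ⇒ ((n-n)-n)-Q-Q ⇒ ((n-n)-n)-n-Q ⇒ ((n-n)-n)-n-n

S ⇒ S-Q   [S -> S - Q]
S-Q ⇒ S-Q-Q   [S -> S - Q]
S-Q-Q ⇒ Q-Q-Q   [S -> Q]
Q-Q-Q ⇒ (S)-Q-Q   [Q -> ( S )]
(S)-Q-Q ⇒ (S-Q)-Q-Q   [S -> S - Q]
(S-Q)-Q-Q ⇒ (Q-Q)-Q-Q   [S -> Q]
(Q-Q)-Q-Q ⇒ ((S)-Q)-Q-Q   [Q -> ( S )]
((S)-Q)-Q-Q ⇒ ((S-Q)-Q)-Q-Q   [S -> S - Q]
((S-Q)-Q)-Q-Q ⇒ ((Q-Q)-Q)-Q-Q   [S -> Q]
((Q-Q)-Q)-Q-Q ⇒ ((n-Q)-Q)-Q-Q   [Q -> n]
((n-Q)-Q)-Q-Q ⇒ ((n-n)-Q)-Q-Q   [Q -> n]
((n-n)-Q)-Q-Q ⇒ ((n-n)-n)-Q-Q   [Q -> n]
((n-n)-n)-Q-Q ⇒ ((n-n)-n)-n-Q   [Q -> n]
((n-n)-n)-n-Q ⇒ ((n-n)-n)-n-n   [Q -> n]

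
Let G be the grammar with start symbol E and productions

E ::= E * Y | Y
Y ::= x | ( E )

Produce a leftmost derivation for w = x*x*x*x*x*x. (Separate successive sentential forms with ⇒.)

E ⇒ E*Y ⇒ E*Y*Y ⇒ E*Y*Y*Y ⇒ E*Y*Y*Y*Y ⇒ E*Y*Y*Y*Y*Y ⇒ Y*Y*Y*Y*Y*Y ⇒ x*Y*Y*Y*Y*Y ⇒ x*x*Y*Y*Y*Y ⇒ x*x*x*Y*Y*Y ⇒ x*x*x*x*Y*Y ⇒ x*x*x*x*x*Y ⇒ x*x*x*x*x*x

E ⇒ E*Y   [E ::= E * Y]
E*Y ⇒ E*Y*Y   [E ::= E * Y]
E*Y*Y ⇒ E*Y*Y*Y   [E ::= E * Y]
E*Y*Y*Y ⇒ E*Y*Y*Y*Y   [E ::= E * Y]
E*Y*Y*Y*Y ⇒ E*Y*Y*Y*Y*Y   [E ::= E * Y]
E*Y*Y*Y*Y*Y ⇒ Y*Y*Y*Y*Y*Y   [E ::= Y]
Y*Y*Y*Y*Y*Y ⇒ x*Y*Y*Y*Y*Y   [Y ::= x]
x*Y*Y*Y*Y*Y ⇒ x*x*Y*Y*Y*Y   [Y ::= x]
x*x*Y*Y*Y*Y ⇒ x*x*x*Y*Y*Y   [Y ::= x]
x*x*x*Y*Y*Y ⇒ x*x*x*x*Y*Y   [Y ::= x]
x*x*x*x*Y*Y ⇒ x*x*x*x*x*Y   [Y ::= x]
x*x*x*x*x*Y ⇒ x*x*x*x*x*x   [Y ::= x]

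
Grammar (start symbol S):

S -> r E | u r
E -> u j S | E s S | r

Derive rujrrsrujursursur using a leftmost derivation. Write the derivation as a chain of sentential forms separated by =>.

S=>rE=>rEsS=>rujSsS=>rujrEsS=>rujrEsSsS=>rujrEsSsSsS=>rujrrsSsSsS=>rujrrsrEsSsS=>rujrrsrujSsSsS=>rujrrsrujursSsS=>rujrrsrujursursS=>rujrrsrujursursur

S => rE   [S -> r E]
rE => rEsS   [E -> E s S]
rEsS => rujSsS   [E -> u j S]
rujSsS => rujrEsS   [S -> r E]
rujrEsS => rujrEsSsS   [E -> E s S]
rujrEsSsS => rujrEsSsSsS   [E -> E s S]
rujrEsSsSsS => rujrrsSsSsS   [E -> r]
rujrrsSsSsS => rujrrsrEsSsS   [S -> r E]
rujrrsrEsSsS => rujrrsrujSsSsS   [E -> u j S]
rujrrsrujSsSsS => rujrrsrujursSsS   [S -> u r]
rujrrsrujursSsS => rujrrsrujursursS   [S -> u r]
rujrrsrujursursS => rujrrsrujursursur   [S -> u r]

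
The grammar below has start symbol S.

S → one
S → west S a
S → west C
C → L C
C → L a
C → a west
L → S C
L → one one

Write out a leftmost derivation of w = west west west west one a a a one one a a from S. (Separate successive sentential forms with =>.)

S => west C   [S → west C]
west C => west L a   [C → L a]
west L a => west S C a   [L → S C]
west S C a => west west S a C a   [S → west S a]
west west S a C a => west west west S a a C a   [S → west S a]
west west west S a a C a => west west west west S a a a C a   [S → west S a]
west west west west S a a a C a => west west west west one a a a C a   [S → one]
west west west west one a a a C a => west west west west one a a a L a a   [C → L a]
west west west west one a a a L a a => west west west west one a a a one one a a   [L → one one]

S => west C => west L a => west S C a => west west S a C a => west west west S a a C a => west west west west S a a a C a => west west west west one a a a C a => west west west west one a a a L a a => west west west west one a a a one one a a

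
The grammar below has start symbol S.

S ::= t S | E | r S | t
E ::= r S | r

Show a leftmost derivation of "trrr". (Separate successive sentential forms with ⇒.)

S ⇒ tS ⇒ trS ⇒ trE ⇒ trrS ⇒ trrE ⇒ trrr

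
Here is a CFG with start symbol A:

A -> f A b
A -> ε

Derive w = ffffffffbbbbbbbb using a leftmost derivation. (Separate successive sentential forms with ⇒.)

A⇒fAb⇒ffAbb⇒fffAbbb⇒ffffAbbbb⇒fffffAbbbbb⇒ffffffAbbbbbb⇒fffffffAbbbbbbb⇒ffffffffAbbbbbbbb⇒ffffffffbbbbbbbb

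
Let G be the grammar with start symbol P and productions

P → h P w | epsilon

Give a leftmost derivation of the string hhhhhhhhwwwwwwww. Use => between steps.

P => hPw   [P → h P w]
hPw => hhPww   [P → h P w]
hhPww => hhhPwww   [P → h P w]
hhhPwww => hhhhPwwww   [P → h P w]
hhhhPwwww => hhhhhPwwwww   [P → h P w]
hhhhhPwwwww => hhhhhhPwwwwww   [P → h P w]
hhhhhhPwwwwww => hhhhhhhPwwwwwww   [P → h P w]
hhhhhhhPwwwwwww => hhhhhhhhPwwwwwwww   [P → h P w]
hhhhhhhhPwwwwwwww => hhhhhhhhwwwwwwww   [P → epsilon]

P => hPw => hhPww => hhhPwww => hhhhPwwww => hhhhhPwwwww => hhhhhhPwwwwww => hhhhhhhPwwwwwww => hhhhhhhhPwwwwwwww => hhhhhhhhwwwwwwww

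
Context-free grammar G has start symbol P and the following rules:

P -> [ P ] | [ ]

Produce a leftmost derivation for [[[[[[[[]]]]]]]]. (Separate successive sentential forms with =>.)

P => [P] => [[P]] => [[[P]]] => [[[[P]]]] => [[[[[P]]]]] => [[[[[[P]]]]]] => [[[[[[[P]]]]]]] => [[[[[[[[]]]]]]]]

P => [P]   [P -> [ P ]]
[P] => [[P]]   [P -> [ P ]]
[[P]] => [[[P]]]   [P -> [ P ]]
[[[P]]] => [[[[P]]]]   [P -> [ P ]]
[[[[P]]]] => [[[[[P]]]]]   [P -> [ P ]]
[[[[[P]]]]] => [[[[[[P]]]]]]   [P -> [ P ]]
[[[[[[P]]]]]] => [[[[[[[P]]]]]]]   [P -> [ P ]]
[[[[[[[P]]]]]]] => [[[[[[[[]]]]]]]]   [P -> [ ]]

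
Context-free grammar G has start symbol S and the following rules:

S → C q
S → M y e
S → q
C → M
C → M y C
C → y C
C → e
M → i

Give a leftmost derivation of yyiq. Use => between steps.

S => Cq   [S → C q]
Cq => yCq   [C → y C]
yCq => yyCq   [C → y C]
yyCq => yyMq   [C → M]
yyMq => yyiq   [M → i]

S => Cq => yCq => yyCq => yyMq => yyiq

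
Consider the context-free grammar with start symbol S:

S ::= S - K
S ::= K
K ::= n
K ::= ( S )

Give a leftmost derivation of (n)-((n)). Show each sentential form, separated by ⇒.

S ⇒ S-K   [S ::= S - K]
S-K ⇒ K-K   [S ::= K]
K-K ⇒ (S)-K   [K ::= ( S )]
(S)-K ⇒ (K)-K   [S ::= K]
(K)-K ⇒ (n)-K   [K ::= n]
(n)-K ⇒ (n)-(S)   [K ::= ( S )]
(n)-(S) ⇒ (n)-(K)   [S ::= K]
(n)-(K) ⇒ (n)-((S))   [K ::= ( S )]
(n)-((S)) ⇒ (n)-((K))   [S ::= K]
(n)-((K)) ⇒ (n)-((n))   [K ::= n]

S ⇒ S-K ⇒ K-K ⇒ (S)-K ⇒ (K)-K ⇒ (n)-K ⇒ (n)-(S) ⇒ (n)-(K) ⇒ (n)-((S)) ⇒ (n)-((K)) ⇒ (n)-((n))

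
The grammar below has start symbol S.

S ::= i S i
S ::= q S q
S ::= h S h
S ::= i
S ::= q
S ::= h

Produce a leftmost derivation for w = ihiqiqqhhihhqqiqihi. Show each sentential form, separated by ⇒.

S⇒iSi⇒ihShi⇒ihiSihi⇒ihiqSqihi⇒ihiqiSiqihi⇒ihiqiqSqiqihi⇒ihiqiqqSqqiqihi⇒ihiqiqqhShqqiqihi⇒ihiqiqqhhShhqqiqihi⇒ihiqiqqhhihhqqiqihi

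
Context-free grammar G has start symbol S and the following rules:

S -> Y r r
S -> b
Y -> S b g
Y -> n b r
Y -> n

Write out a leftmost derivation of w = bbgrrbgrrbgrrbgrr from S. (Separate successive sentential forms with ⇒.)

S ⇒ Yrr   [S -> Y r r]
Yrr ⇒ Sbgrr   [Y -> S b g]
Sbgrr ⇒ Yrrbgrr   [S -> Y r r]
Yrrbgrr ⇒ Sbgrrbgrr   [Y -> S b g]
Sbgrrbgrr ⇒ Yrrbgrrbgrr   [S -> Y r r]
Yrrbgrrbgrr ⇒ Sbgrrbgrrbgrr   [Y -> S b g]
Sbgrrbgrrbgrr ⇒ Yrrbgrrbgrrbgrr   [S -> Y r r]
Yrrbgrrbgrrbgrr ⇒ Sbgrrbgrrbgrrbgrr   [Y -> S b g]
Sbgrrbgrrbgrrbgrr ⇒ bbgrrbgrrbgrrbgrr   [S -> b]

S ⇒ Yrr ⇒ Sbgrr ⇒ Yrrbgrr ⇒ Sbgrrbgrr ⇒ Yrrbgrrbgrr ⇒ Sbgrrbgrrbgrr ⇒ Yrrbgrrbgrrbgrr ⇒ Sbgrrbgrrbgrrbgrr ⇒ bbgrrbgrrbgrrbgrr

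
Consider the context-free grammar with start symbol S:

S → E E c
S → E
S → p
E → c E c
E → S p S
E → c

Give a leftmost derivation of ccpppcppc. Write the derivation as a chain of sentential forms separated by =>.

S => E => cEc => cSpSc => cEpSc => ccEcpSc => ccSpScpSc => ccppScpSc => ccpppcpSc => ccpppcppc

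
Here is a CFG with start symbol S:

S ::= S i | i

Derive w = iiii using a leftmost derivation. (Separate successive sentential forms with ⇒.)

S⇒Si⇒Sii⇒Siii⇒iiii

S ⇒ Si   [S ::= S i]
Si ⇒ Sii   [S ::= S i]
Sii ⇒ Siii   [S ::= S i]
Siii ⇒ iiii   [S ::= i]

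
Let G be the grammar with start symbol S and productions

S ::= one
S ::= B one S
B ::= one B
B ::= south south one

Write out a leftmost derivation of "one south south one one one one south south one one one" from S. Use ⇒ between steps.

S ⇒ B one S ⇒ one B one S ⇒ one south south one one S ⇒ one south south one one B one S ⇒ one south south one one one B one S ⇒ one south south one one one one B one S ⇒ one south south one one one one south south one one S ⇒ one south south one one one one south south one one one

S ⇒ B one S   [S ::= B one S]
B one S ⇒ one B one S   [B ::= one B]
one B one S ⇒ one south south one one S   [B ::= south south one]
one south south one one S ⇒ one south south one one B one S   [S ::= B one S]
one south south one one B one S ⇒ one south south one one one B one S   [B ::= one B]
one south south one one one B one S ⇒ one south south one one one one B one S   [B ::= one B]
one south south one one one one B one S ⇒ one south south one one one one south south one one S   [B ::= south south one]
one south south one one one one south south one one S ⇒ one south south one one one one south south one one one   [S ::= one]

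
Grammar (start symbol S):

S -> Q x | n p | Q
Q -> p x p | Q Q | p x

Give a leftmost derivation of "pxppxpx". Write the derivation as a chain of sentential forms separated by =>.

S => Q   [S -> Q]
Q => QQ   [Q -> Q Q]
QQ => pxpQ   [Q -> p x p]
pxpQ => pxpQQ   [Q -> Q Q]
pxpQQ => pxppxQ   [Q -> p x]
pxppxQ => pxppxpx   [Q -> p x]

S => Q => QQ => pxpQ => pxpQQ => pxppxQ => pxppxpx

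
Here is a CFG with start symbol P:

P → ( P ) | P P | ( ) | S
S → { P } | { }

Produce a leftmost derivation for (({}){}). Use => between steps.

P => (P)   [P → ( P )]
(P) => (PP)   [P → P P]
(PP) => ((P)P)   [P → ( P )]
((P)P) => ((S)P)   [P → S]
((S)P) => (({})P)   [S → { }]
(({})P) => (({})S)   [P → S]
(({})S) => (({}){})   [S → { }]

P => (P) => (PP) => ((P)P) => ((S)P) => (({})P) => (({})S) => (({}){})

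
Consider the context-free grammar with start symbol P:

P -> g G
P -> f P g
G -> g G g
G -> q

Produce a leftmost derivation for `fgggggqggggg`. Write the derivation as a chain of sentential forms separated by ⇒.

P⇒fPg⇒fgGg⇒fggGgg⇒fgggGggg⇒fggggGgggg⇒fgggggGggggg⇒fgggggqggggg

P ⇒ fPg   [P -> f P g]
fPg ⇒ fgGg   [P -> g G]
fgGg ⇒ fggGgg   [G -> g G g]
fggGgg ⇒ fgggGggg   [G -> g G g]
fgggGggg ⇒ fggggGgggg   [G -> g G g]
fggggGgggg ⇒ fgggggGggggg   [G -> g G g]
fgggggGggggg ⇒ fgggggqggggg   [G -> q]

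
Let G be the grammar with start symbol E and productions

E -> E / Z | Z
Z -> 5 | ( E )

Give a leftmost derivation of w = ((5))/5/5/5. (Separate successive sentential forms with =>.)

E => E/Z => E/Z/Z => E/Z/Z/Z => Z/Z/Z/Z => (E)/Z/Z/Z => (Z)/Z/Z/Z => ((E))/Z/Z/Z => ((Z))/Z/Z/Z => ((5))/Z/Z/Z => ((5))/5/Z/Z => ((5))/5/5/Z => ((5))/5/5/5

E => E/Z   [E -> E / Z]
E/Z => E/Z/Z   [E -> E / Z]
E/Z/Z => E/Z/Z/Z   [E -> E / Z]
E/Z/Z/Z => Z/Z/Z/Z   [E -> Z]
Z/Z/Z/Z => (E)/Z/Z/Z   [Z -> ( E )]
(E)/Z/Z/Z => (Z)/Z/Z/Z   [E -> Z]
(Z)/Z/Z/Z => ((E))/Z/Z/Z   [Z -> ( E )]
((E))/Z/Z/Z => ((Z))/Z/Z/Z   [E -> Z]
((Z))/Z/Z/Z => ((5))/Z/Z/Z   [Z -> 5]
((5))/Z/Z/Z => ((5))/5/Z/Z   [Z -> 5]
((5))/5/Z/Z => ((5))/5/5/Z   [Z -> 5]
((5))/5/5/Z => ((5))/5/5/5   [Z -> 5]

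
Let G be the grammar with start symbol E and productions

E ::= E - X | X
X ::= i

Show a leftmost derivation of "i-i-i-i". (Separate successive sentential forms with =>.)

E => E-X => E-X-X => E-X-X-X => X-X-X-X => i-X-X-X => i-i-X-X => i-i-i-X => i-i-i-i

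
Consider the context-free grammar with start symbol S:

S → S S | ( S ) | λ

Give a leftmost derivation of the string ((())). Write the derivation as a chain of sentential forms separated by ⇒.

S ⇒ (S) ⇒ (SS) ⇒ ((S)S) ⇒ (((S))S) ⇒ ((())S) ⇒ ((()))

S ⇒ (S)   [S → ( S )]
(S) ⇒ (SS)   [S → S S]
(SS) ⇒ ((S)S)   [S → ( S )]
((S)S) ⇒ (((S))S)   [S → ( S )]
(((S))S) ⇒ ((())S)   [S → λ]
((())S) ⇒ ((()))   [S → λ]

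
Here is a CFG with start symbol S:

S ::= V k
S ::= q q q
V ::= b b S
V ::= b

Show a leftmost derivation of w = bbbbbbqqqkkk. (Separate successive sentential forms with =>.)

S => Vk   [S ::= V k]
Vk => bbSk   [V ::= b b S]
bbSk => bbVkk   [S ::= V k]
bbVkk => bbbbSkk   [V ::= b b S]
bbbbSkk => bbbbVkkk   [S ::= V k]
bbbbVkkk => bbbbbbSkkk   [V ::= b b S]
bbbbbbSkkk => bbbbbbqqqkkk   [S ::= q q q]

S => Vk => bbSk => bbVkk => bbbbSkk => bbbbVkkk => bbbbbbSkkk => bbbbbbqqqkkk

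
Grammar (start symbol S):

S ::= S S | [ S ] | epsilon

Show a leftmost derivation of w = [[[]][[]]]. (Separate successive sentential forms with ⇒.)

S ⇒ SS ⇒ [S]S ⇒ [SS]S ⇒ [[S]S]S ⇒ [[[S]]S]S ⇒ [[[]]S]S ⇒ [[[]]SS]S ⇒ [[[]][S]S]S ⇒ [[[]][[S]]S]S ⇒ [[[]][[]]S]S ⇒ [[[]][[]]]S ⇒ [[[]][[]]]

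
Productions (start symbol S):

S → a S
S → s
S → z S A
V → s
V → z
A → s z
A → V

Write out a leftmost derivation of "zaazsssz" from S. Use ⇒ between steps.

S ⇒ zSA ⇒ zaSA ⇒ zaaSA ⇒ zaazSAA ⇒ zaazsAA ⇒ zaazsVA ⇒ zaazssA ⇒ zaazsssz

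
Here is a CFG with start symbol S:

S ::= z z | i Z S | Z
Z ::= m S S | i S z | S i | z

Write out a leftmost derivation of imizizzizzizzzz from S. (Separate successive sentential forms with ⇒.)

S ⇒ iZS ⇒ imSSS ⇒ imZSS ⇒ imSiSS ⇒ imiZSiSS ⇒ imizSiSS ⇒ imiziZSiSS ⇒ imiziSiSiSS ⇒ imizizziSiSS ⇒ imizizzizziSS ⇒ imizizzizzizzS ⇒ imizizzizzizzzz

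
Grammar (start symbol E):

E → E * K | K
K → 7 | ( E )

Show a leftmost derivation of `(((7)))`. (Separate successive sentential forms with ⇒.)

E ⇒ K ⇒ (E) ⇒ (K) ⇒ ((E)) ⇒ ((K)) ⇒ (((E))) ⇒ (((K))) ⇒ (((7)))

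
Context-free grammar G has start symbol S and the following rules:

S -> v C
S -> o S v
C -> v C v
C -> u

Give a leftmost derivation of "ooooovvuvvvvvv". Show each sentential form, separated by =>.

S => oSv => ooSvv => oooSvvv => ooooSvvvv => oooooSvvvvv => ooooovCvvvvv => ooooovvCvvvvvv => ooooovvuvvvvvv

S => oSv   [S -> o S v]
oSv => ooSvv   [S -> o S v]
ooSvv => oooSvvv   [S -> o S v]
oooSvvv => ooooSvvvv   [S -> o S v]
ooooSvvvv => oooooSvvvvv   [S -> o S v]
oooooSvvvvv => ooooovCvvvvv   [S -> v C]
ooooovCvvvvv => ooooovvCvvvvvv   [C -> v C v]
ooooovvCvvvvvv => ooooovvuvvvvvv   [C -> u]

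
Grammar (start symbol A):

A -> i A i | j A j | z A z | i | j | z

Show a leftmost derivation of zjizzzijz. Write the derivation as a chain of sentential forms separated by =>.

A=>zAz=>zjAjz=>zjiAijz=>zjizAzijz=>zjizzzijz

A => zAz   [A -> z A z]
zAz => zjAjz   [A -> j A j]
zjAjz => zjiAijz   [A -> i A i]
zjiAijz => zjizAzijz   [A -> z A z]
zjizAzijz => zjizzzijz   [A -> z]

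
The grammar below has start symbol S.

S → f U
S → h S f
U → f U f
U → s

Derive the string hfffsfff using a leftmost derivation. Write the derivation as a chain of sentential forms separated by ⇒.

S ⇒ hSf   [S → h S f]
hSf ⇒ hfUf   [S → f U]
hfUf ⇒ hffUff   [U → f U f]
hffUff ⇒ hfffUfff   [U → f U f]
hfffUfff ⇒ hfffsfff   [U → s]

S ⇒ hSf ⇒ hfUf ⇒ hffUff ⇒ hfffUfff ⇒ hfffsfff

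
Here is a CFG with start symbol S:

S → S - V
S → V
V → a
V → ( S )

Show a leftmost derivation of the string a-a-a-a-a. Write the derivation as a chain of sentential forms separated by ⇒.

S ⇒ S-V   [S → S - V]
S-V ⇒ S-V-V   [S → S - V]
S-V-V ⇒ S-V-V-V   [S → S - V]
S-V-V-V ⇒ S-V-V-V-V   [S → S - V]
S-V-V-V-V ⇒ V-V-V-V-V   [S → V]
V-V-V-V-V ⇒ a-V-V-V-V   [V → a]
a-V-V-V-V ⇒ a-a-V-V-V   [V → a]
a-a-V-V-V ⇒ a-a-a-V-V   [V → a]
a-a-a-V-V ⇒ a-a-a-a-V   [V → a]
a-a-a-a-V ⇒ a-a-a-a-a   [V → a]

S ⇒ S-V ⇒ S-V-V ⇒ S-V-V-V ⇒ S-V-V-V-V ⇒ V-V-V-V-V ⇒ a-V-V-V-V ⇒ a-a-V-V-V ⇒ a-a-a-V-V ⇒ a-a-a-a-V ⇒ a-a-a-a-a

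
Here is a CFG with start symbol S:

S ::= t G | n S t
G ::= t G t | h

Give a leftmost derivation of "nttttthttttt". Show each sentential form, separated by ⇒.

S ⇒ nSt ⇒ ntGt ⇒ nttGtt ⇒ ntttGttt ⇒ nttttGtttt ⇒ ntttttGttttt ⇒ nttttthttttt

S ⇒ nSt   [S ::= n S t]
nSt ⇒ ntGt   [S ::= t G]
ntGt ⇒ nttGtt   [G ::= t G t]
nttGtt ⇒ ntttGttt   [G ::= t G t]
ntttGttt ⇒ nttttGtttt   [G ::= t G t]
nttttGtttt ⇒ ntttttGttttt   [G ::= t G t]
ntttttGttttt ⇒ nttttthttttt   [G ::= h]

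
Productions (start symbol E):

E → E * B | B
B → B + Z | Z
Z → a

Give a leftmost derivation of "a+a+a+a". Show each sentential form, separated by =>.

E => B => B+Z => B+Z+Z => B+Z+Z+Z => Z+Z+Z+Z => a+Z+Z+Z => a+a+Z+Z => a+a+a+Z => a+a+a+a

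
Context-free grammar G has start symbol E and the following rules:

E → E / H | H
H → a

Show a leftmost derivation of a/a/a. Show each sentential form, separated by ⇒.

E⇒E/H⇒E/H/H⇒H/H/H⇒a/H/H⇒a/a/H⇒a/a/a

E ⇒ E/H   [E → E / H]
E/H ⇒ E/H/H   [E → E / H]
E/H/H ⇒ H/H/H   [E → H]
H/H/H ⇒ a/H/H   [H → a]
a/H/H ⇒ a/a/H   [H → a]
a/a/H ⇒ a/a/a   [H → a]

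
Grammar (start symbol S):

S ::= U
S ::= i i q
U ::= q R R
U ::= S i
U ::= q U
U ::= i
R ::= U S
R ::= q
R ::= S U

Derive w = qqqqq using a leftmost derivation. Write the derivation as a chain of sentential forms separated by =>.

S => U => qU => qqU => qqqRR => qqqqR => qqqqq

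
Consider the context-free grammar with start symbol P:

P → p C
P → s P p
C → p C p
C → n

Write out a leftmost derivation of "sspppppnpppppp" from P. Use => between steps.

P => sPp => ssPpp => sspCpp => ssppCppp => sspppCpppp => ssppppCppppp => sspppppCpppppp => sspppppnpppppp

P => sPp   [P → s P p]
sPp => ssPpp   [P → s P p]
ssPpp => sspCpp   [P → p C]
sspCpp => ssppCppp   [C → p C p]
ssppCppp => sspppCpppp   [C → p C p]
sspppCpppp => ssppppCppppp   [C → p C p]
ssppppCppppp => sspppppCpppppp   [C → p C p]
sspppppCpppppp => sspppppnpppppp   [C → n]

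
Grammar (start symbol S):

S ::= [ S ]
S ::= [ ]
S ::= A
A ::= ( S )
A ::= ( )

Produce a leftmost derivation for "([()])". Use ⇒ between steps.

S⇒A⇒(S)⇒([S])⇒([A])⇒([()])

S ⇒ A   [S ::= A]
A ⇒ (S)   [A ::= ( S )]
(S) ⇒ ([S])   [S ::= [ S ]]
([S]) ⇒ ([A])   [S ::= A]
([A]) ⇒ ([()])   [A ::= ( )]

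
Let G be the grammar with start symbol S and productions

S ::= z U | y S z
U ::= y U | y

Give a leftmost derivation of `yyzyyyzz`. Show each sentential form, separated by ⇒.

S ⇒ ySz ⇒ yySzz ⇒ yyzUzz ⇒ yyzyUzz ⇒ yyzyyUzz ⇒ yyzyyyzz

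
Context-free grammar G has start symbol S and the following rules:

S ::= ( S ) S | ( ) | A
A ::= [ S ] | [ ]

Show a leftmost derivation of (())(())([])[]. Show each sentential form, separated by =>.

S => (S)S => (())S => (())(S)S => (())(())S => (())(())(S)S => (())(())(A)S => (())(())([])S => (())(())([])A => (())(())([])[]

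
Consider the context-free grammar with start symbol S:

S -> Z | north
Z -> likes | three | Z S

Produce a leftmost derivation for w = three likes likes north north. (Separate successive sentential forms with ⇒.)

S ⇒ Z ⇒ Z S ⇒ Z S S ⇒ Z S S S ⇒ Z S S S S ⇒ three S S S S ⇒ three Z S S S ⇒ three likes S S S ⇒ three likes Z S S ⇒ three likes likes S S ⇒ three likes likes north S ⇒ three likes likes north north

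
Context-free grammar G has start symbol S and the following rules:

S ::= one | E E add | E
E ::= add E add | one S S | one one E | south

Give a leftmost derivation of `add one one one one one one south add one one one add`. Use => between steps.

S => E E add   [S ::= E E add]
E E add => add E add E add   [E ::= add E add]
add E add E add => add one one E add E add   [E ::= one one E]
add one one E add E add => add one one one one E add E add   [E ::= one one E]
add one one one one E add E add => add one one one one one one E add E add   [E ::= one one E]
add one one one one one one E add E add => add one one one one one one south add E add   [E ::= south]
add one one one one one one south add E add => add one one one one one one south add one S S add   [E ::= one S S]
add one one one one one one south add one S S add => add one one one one one one south add one one S add   [S ::= one]
add one one one one one one south add one one S add => add one one one one one one south add one one one add   [S ::= one]

S => E E add => add E add E add => add one one E add E add => add one one one one E add E add => add one one one one one one E add E add => add one one one one one one south add E add => add one one one one one one south add one S S add => add one one one one one one south add one one S add => add one one one one one one south add one one one add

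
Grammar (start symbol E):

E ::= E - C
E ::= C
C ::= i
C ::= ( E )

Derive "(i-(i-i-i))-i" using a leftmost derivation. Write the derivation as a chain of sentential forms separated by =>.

E => E-C => C-C => (E)-C => (E-C)-C => (C-C)-C => (i-C)-C => (i-(E))-C => (i-(E-C))-C => (i-(E-C-C))-C => (i-(C-C-C))-C => (i-(i-C-C))-C => (i-(i-i-C))-C => (i-(i-i-i))-C => (i-(i-i-i))-i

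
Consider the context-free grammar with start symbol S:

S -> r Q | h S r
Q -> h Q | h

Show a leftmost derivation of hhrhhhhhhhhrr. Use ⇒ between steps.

S⇒hSr⇒hhSrr⇒hhrQrr⇒hhrhQrr⇒hhrhhQrr⇒hhrhhhQrr⇒hhrhhhhQrr⇒hhrhhhhhQrr⇒hhrhhhhhhQrr⇒hhrhhhhhhhQrr⇒hhrhhhhhhhhrr

S ⇒ hSr   [S -> h S r]
hSr ⇒ hhSrr   [S -> h S r]
hhSrr ⇒ hhrQrr   [S -> r Q]
hhrQrr ⇒ hhrhQrr   [Q -> h Q]
hhrhQrr ⇒ hhrhhQrr   [Q -> h Q]
hhrhhQrr ⇒ hhrhhhQrr   [Q -> h Q]
hhrhhhQrr ⇒ hhrhhhhQrr   [Q -> h Q]
hhrhhhhQrr ⇒ hhrhhhhhQrr   [Q -> h Q]
hhrhhhhhQrr ⇒ hhrhhhhhhQrr   [Q -> h Q]
hhrhhhhhhQrr ⇒ hhrhhhhhhhQrr   [Q -> h Q]
hhrhhhhhhhQrr ⇒ hhrhhhhhhhhrr   [Q -> h]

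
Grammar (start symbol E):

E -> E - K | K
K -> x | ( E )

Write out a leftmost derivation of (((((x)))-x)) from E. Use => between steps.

E=>K=>(E)=>(K)=>((E))=>((E-K))=>((K-K))=>(((E)-K))=>(((K)-K))=>((((E))-K))=>((((K))-K))=>(((((E)))-K))=>(((((K)))-K))=>(((((x)))-K))=>(((((x)))-x))

E => K   [E -> K]
K => (E)   [K -> ( E )]
(E) => (K)   [E -> K]
(K) => ((E))   [K -> ( E )]
((E)) => ((E-K))   [E -> E - K]
((E-K)) => ((K-K))   [E -> K]
((K-K)) => (((E)-K))   [K -> ( E )]
(((E)-K)) => (((K)-K))   [E -> K]
(((K)-K)) => ((((E))-K))   [K -> ( E )]
((((E))-K)) => ((((K))-K))   [E -> K]
((((K))-K)) => (((((E)))-K))   [K -> ( E )]
(((((E)))-K)) => (((((K)))-K))   [E -> K]
(((((K)))-K)) => (((((x)))-K))   [K -> x]
(((((x)))-K)) => (((((x)))-x))   [K -> x]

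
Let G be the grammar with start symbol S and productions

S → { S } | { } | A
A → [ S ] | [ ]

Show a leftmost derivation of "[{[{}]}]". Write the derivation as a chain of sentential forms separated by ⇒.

S ⇒ A ⇒ [S] ⇒ [{S}] ⇒ [{A}] ⇒ [{[S]}] ⇒ [{[{}]}]

S ⇒ A   [S → A]
A ⇒ [S]   [A → [ S ]]
[S] ⇒ [{S}]   [S → { S }]
[{S}] ⇒ [{A}]   [S → A]
[{A}] ⇒ [{[S]}]   [A → [ S ]]
[{[S]}] ⇒ [{[{}]}]   [S → { }]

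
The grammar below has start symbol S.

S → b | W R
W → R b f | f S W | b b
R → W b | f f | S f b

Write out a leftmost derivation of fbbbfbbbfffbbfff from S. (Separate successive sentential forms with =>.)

S => WR   [S → W R]
WR => RbfR   [W → R b f]
RbfR => SfbbfR   [R → S f b]
SfbbfR => WRfbbfR   [S → W R]
WRfbbfR => fSWRfbbfR   [W → f S W]
fSWRfbbfR => fWRWRfbbfR   [S → W R]
fWRWRfbbfR => fbbRWRfbbfR   [W → b b]
fbbRWRfbbfR => fbbSfbWRfbbfR   [R → S f b]
fbbSfbWRfbbfR => fbbbfbWRfbbfR   [S → b]
fbbbfbWRfbbfR => fbbbfbbbRfbbfR   [W → b b]
fbbbfbbbRfbbfR => fbbbfbbbfffbbfR   [R → f f]
fbbbfbbbfffbbfR => fbbbfbbbfffbbfff   [R → f f]

S=>WR=>RbfR=>SfbbfR=>WRfbbfR=>fSWRfbbfR=>fWRWRfbbfR=>fbbRWRfbbfR=>fbbSfbWRfbbfR=>fbbbfbWRfbbfR=>fbbbfbbbRfbbfR=>fbbbfbbbfffbbfR=>fbbbfbbbfffbbfff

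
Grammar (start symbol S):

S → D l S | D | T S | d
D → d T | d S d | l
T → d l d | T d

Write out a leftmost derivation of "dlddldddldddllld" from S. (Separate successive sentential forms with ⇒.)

S⇒TS⇒dldS⇒dldTS⇒dlddldS⇒dlddldDlS⇒dlddlddSdlS⇒dlddlddTSdlS⇒dlddldddldSdlS⇒dlddldddldddlS⇒dlddldddldddlDlS⇒dlddldddldddlllS⇒dlddldddldddllld

S ⇒ TS   [S → T S]
TS ⇒ dldS   [T → d l d]
dldS ⇒ dldTS   [S → T S]
dldTS ⇒ dlddldS   [T → d l d]
dlddldS ⇒ dlddldDlS   [S → D l S]
dlddldDlS ⇒ dlddlddSdlS   [D → d S d]
dlddlddSdlS ⇒ dlddlddTSdlS   [S → T S]
dlddlddTSdlS ⇒ dlddldddldSdlS   [T → d l d]
dlddldddldSdlS ⇒ dlddldddldddlS   [S → d]
dlddldddldddlS ⇒ dlddldddldddlDlS   [S → D l S]
dlddldddldddlDlS ⇒ dlddldddldddlllS   [D → l]
dlddldddldddlllS ⇒ dlddldddldddllld   [S → d]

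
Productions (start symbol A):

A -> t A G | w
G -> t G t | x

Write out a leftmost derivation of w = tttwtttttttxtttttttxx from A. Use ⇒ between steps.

A ⇒ tAG   [A -> t A G]
tAG ⇒ ttAGG   [A -> t A G]
ttAGG ⇒ tttAGGG   [A -> t A G]
tttAGGG ⇒ tttwGGG   [A -> w]
tttwGGG ⇒ tttwtGtGG   [G -> t G t]
tttwtGtGG ⇒ tttwttGttGG   [G -> t G t]
tttwttGttGG ⇒ tttwtttGtttGG   [G -> t G t]
tttwtttGtttGG ⇒ tttwttttGttttGG   [G -> t G t]
tttwttttGttttGG ⇒ tttwtttttGtttttGG   [G -> t G t]
tttwtttttGtttttGG ⇒ tttwttttttGttttttGG   [G -> t G t]
tttwttttttGttttttGG ⇒ tttwtttttttGtttttttGG   [G -> t G t]
tttwtttttttGtttttttGG ⇒ tttwtttttttxtttttttGG   [G -> x]
tttwtttttttxtttttttGG ⇒ tttwtttttttxtttttttxG   [G -> x]
tttwtttttttxtttttttxG ⇒ tttwtttttttxtttttttxx   [G -> x]

A ⇒ tAG ⇒ ttAGG ⇒ tttAGGG ⇒ tttwGGG ⇒ tttwtGtGG ⇒ tttwttGttGG ⇒ tttwtttGtttGG ⇒ tttwttttGttttGG ⇒ tttwtttttGtttttGG ⇒ tttwttttttGttttttGG ⇒ tttwtttttttGtttttttGG ⇒ tttwtttttttxtttttttGG ⇒ tttwtttttttxtttttttxG ⇒ tttwtttttttxtttttttxx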